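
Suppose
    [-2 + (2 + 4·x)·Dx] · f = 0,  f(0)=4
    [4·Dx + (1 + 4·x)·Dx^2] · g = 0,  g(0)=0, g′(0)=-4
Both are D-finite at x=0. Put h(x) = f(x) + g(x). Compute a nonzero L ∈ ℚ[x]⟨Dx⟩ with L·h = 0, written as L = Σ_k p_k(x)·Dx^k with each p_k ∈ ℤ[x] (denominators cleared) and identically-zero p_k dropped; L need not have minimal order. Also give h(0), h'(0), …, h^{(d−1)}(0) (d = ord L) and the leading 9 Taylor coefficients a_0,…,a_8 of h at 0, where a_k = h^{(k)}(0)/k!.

f: a_k = 4, 4, -2, 2, -5/2, 7/2, -21/4, 33/4, -429/32, …
g: a_k = 0, -4, 8, -64/3, 64, -1024/5, 2048/3, -16384/7, 8192, …
f+g: L₀ = lclm(L_f,L_g), ord ≤ 1+2.
L = (20 + 16·x)·Dx + (29 + 104·x + 80·x^2)·Dx^2 + (3 + 22·x + 48·x^2 + 32·x^3)·Dx^3  (order 3).
h: a_k = 4, 0, 6, -58/3, 123/2, -2013/10, 8129/12, -65305/28, 261715/32, …
ICs: h(0) = 4, h′(0) = 0, h′′(0) = 12.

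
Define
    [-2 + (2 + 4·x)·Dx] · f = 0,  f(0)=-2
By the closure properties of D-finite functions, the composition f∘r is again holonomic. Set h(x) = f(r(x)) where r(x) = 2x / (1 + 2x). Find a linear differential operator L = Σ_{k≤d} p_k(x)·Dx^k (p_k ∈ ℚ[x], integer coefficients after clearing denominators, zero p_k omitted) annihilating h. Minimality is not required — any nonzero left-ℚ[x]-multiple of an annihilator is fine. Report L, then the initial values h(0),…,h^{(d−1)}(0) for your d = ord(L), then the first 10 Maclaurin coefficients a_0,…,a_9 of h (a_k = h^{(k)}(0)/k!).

L = -2 + (1 + 8·x + 12·x^2)·Dx  (order 1).
h: a_k = -2, -4, 12, -40, 148, -600, 2616, -12048, 57780, -285592, …
ICs: h(0) = -2.

f: a_k = -2, -2, 1, -1, 5/4, -7/4, 21/8, -33/8, 429/64, -715/64, …
f∘r: x↦r, Dx↦Dx/r' in L_f ⇒ L₀.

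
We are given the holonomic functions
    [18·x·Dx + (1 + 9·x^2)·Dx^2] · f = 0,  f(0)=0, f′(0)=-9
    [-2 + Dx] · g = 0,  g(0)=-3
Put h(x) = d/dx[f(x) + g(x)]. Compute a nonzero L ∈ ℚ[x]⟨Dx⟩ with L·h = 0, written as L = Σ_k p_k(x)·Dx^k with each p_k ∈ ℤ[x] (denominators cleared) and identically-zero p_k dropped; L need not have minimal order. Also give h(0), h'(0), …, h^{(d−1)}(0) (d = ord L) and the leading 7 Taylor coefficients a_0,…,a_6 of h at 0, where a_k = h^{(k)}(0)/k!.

L = (18 - 36·x - 486·x^2 - 324·x^3) + (-11 + 207·x^2 - 162·x^4)·Dx + (1 + 9·x + 18·x^2 + 81·x^3 + 81·x^4)·Dx^2  (order 2).
h: a_k = -15, -12, 69, -8, -733, -8/5, 98407/15, …
ICs: h(0) = -15, h′(0) = -12.

f: a_k = 0, -9, 0, 27, 0, -729/5, 0, …
g: a_k = -3, -6, -6, -4, -2, -4/5, -4/15, …
h₀=f+g: left-lcm gives L₀, ord ≤ 3.
h₀' ⇒ L via d/dx closure of L₀.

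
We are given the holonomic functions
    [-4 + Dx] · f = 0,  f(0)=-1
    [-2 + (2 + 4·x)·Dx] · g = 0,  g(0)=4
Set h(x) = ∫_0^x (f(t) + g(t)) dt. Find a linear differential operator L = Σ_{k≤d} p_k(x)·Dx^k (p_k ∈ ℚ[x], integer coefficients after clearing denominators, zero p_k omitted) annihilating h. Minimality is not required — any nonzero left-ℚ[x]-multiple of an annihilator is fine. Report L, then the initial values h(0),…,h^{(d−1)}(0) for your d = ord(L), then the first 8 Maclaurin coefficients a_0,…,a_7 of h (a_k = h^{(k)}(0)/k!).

L = (20 + 32·x)·Dx + (-17 - 64·x - 64·x^2)·Dx^2 + (3 + 14·x + 16·x^2)·Dx^3  (order 3).
h: a_k = 0, 3, 0, -10/3, -13/6, -79/30, -151/180, -1969/1260, …
ICs: h(0) = 0, h′(0) = 3, h′′(0) = 0.

f: a_k = -1, -4, -8, -32/3, -32/3, -128/15, -256/45, -1024/315, …
g: a_k = 4, 4, -2, 2, -5/2, 7/2, -21/4, 33/4, …
Weyl lclm of L_f,L_g ⇒ L₀ (ord ≤ 2).
h=∫₀ˣh₀: take L = L₀·Dx.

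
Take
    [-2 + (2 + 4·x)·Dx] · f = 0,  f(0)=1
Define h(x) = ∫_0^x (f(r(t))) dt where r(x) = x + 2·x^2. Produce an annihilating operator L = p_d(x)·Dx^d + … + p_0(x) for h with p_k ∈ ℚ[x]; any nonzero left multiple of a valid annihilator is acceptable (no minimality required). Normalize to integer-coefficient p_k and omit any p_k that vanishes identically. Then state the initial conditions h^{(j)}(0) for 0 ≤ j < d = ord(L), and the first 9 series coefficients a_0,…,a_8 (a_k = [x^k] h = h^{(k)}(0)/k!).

f: a_k = 1, 1, -1/2, 1/2, -5/8, 7/8, -21/16, 33/16, -429/128, …
Change of var in L_f (x↦r) gives L₀.
h=∫h₀ ⇒ L = L₀·Dx.
L = (-1 - 4·x)·Dx + (1 + 2·x + 4·x^2)·Dx^2  (order 2).
h: a_k = 0, 1, 1/2, 1/2, -3/8, 3/40, 5/16, -57/112, 21/128, …
ICs: h(0) = 0, h′(0) = 1.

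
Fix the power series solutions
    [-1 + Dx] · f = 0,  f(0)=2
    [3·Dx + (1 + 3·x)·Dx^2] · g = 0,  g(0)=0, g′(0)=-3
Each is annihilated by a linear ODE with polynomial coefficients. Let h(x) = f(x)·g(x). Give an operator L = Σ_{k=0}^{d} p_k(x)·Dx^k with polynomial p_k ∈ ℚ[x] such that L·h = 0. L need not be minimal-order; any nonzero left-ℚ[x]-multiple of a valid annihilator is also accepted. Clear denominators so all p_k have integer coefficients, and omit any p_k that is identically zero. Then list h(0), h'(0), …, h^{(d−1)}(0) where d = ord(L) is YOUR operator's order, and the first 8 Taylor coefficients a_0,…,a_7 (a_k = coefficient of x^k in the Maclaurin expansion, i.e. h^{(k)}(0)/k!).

f: a_k = 2, 2, 1, 1/3, 1/12, 1/60, 1/360, 1/2520, …
g: a_k = 0, -3, 9/2, -9, 81/4, -243/5, 243/2, -2187/7, …
h₀=f·g: eliminate ⇒ L₀, order ≤ 1·2.
L = (-2 + 3·x) + (1 - 6·x)·Dx + (1 + 3·x)·Dx^2  (order 2).
h: a_k = 0, -6, 3, -12, 26, -1289/20, 1307/8, -44561/105, …
ICs: h(0) = 0, h′(0) = -6.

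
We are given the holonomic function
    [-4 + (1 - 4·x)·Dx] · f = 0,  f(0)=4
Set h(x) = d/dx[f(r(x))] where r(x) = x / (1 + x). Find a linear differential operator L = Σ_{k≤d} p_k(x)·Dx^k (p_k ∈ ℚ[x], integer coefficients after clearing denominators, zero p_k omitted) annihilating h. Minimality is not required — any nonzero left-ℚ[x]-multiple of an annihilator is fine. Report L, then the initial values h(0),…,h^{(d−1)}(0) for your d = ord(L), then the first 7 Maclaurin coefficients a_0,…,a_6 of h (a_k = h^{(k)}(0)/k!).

f: a_k = 4, 16, 64, 256, 1024, 4096, 16384, …
L₀ from L_f via x↦r, Dx↦r'^{-1}Dx.
h₀' ⇒ L via d/dx closure of L₀.
L = 6 + (-1 + 3·x)·Dx  (order 1).
h: a_k = 16, 96, 432, 1728, 6480, 23328, 81648, …
ICs: h(0) = 16.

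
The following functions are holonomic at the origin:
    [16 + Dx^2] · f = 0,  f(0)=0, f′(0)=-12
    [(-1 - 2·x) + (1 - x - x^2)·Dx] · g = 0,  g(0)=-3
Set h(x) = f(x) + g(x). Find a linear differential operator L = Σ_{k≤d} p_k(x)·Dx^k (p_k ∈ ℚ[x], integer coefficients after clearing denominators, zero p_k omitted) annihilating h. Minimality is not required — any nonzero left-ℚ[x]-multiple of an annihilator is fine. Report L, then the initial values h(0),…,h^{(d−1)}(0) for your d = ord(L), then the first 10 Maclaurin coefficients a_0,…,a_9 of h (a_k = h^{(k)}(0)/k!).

L = (-272 - 384·x + 352·x^2 - 192·x^3 - 640·x^4 - 256·x^5) + (160 - 368·x - 32·x^2 + 544·x^3 - 48·x^4 - 384·x^5 - 128·x^6)·Dx + (-17 - 24·x + 22·x^2 - 12·x^3 - 40·x^4 - 16·x^5)·Dx^2 + (10 - 23·x - 2·x^2 + 34·x^3 - 3·x^4 - 24·x^5 - 8·x^6)·Dx^3  (order 3).
h: a_k = -3, -15, -6, 23, -15, -248/5, -39, -5591/105, -102, -157973/945, …
ICs: h(0) = -3, h′(0) = -15, h′′(0) = -12.

f: a_k = 0, -12, 0, 32, 0, -128/5, 0, 1024/105, 0, -2048/945, …
g: a_k = -3, -3, -6, -9, -15, -24, -39, -63, -102, -165, …
L₀ := lclm(L_f,L_g); ord L₀ ≤ 2+1.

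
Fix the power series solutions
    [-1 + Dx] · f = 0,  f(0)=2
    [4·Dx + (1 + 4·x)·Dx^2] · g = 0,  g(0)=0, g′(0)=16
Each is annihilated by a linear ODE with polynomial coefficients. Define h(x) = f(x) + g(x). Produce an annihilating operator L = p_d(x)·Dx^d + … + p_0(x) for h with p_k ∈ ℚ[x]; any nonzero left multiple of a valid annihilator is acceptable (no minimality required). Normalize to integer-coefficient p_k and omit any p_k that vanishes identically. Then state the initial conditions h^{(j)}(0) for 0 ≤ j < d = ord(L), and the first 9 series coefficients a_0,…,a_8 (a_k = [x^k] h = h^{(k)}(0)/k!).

f: a_k = 2, 2, 1, 1/3, 1/12, 1/60, 1/360, 1/2520, 1/20160, …
g: a_k = 0, 16, -32, 256/3, -256, 4096/5, -8192/3, 65536/7, -32768, …
h₀=f+g: left-lcm gives L₀, ord ≤ 3.
L = (-36 - 16·x)·Dx + (31 - 8·x - 16·x^2)·Dx^2 + (5 + 24·x + 16·x^2)·Dx^3  (order 3).
h: a_k = 2, 18, -31, 257/3, -3071/12, 49153/60, -983039/360, 3370423/360, -660602879/20160, …
ICs: h(0) = 2, h′(0) = 18, h′′(0) = -62.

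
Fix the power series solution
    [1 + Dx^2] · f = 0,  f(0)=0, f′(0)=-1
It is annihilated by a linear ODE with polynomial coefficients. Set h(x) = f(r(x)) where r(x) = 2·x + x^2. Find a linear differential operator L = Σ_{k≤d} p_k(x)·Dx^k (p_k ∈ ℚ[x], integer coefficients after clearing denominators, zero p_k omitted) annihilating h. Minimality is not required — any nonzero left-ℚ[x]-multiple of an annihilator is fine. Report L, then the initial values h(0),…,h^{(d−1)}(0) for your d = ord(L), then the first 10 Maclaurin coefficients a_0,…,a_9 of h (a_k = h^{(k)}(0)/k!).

L = (4 + 12·x + 12·x^2 + 4·x^3) - Dx + (1 + x)·Dx^2  (order 2).
h: a_k = 0, -2, -1, 4/3, 2, 11/15, -1/2, -202/315, -11/45, 551/11340, …
ICs: h(0) = 0, h′(0) = -2.

f: a_k = 0, -1, 0, 1/6, 0, -1/120, 0, 1/5040, 0, -1/362880, …
h₀=f(r): pull back L_f along r ⇒ L₀.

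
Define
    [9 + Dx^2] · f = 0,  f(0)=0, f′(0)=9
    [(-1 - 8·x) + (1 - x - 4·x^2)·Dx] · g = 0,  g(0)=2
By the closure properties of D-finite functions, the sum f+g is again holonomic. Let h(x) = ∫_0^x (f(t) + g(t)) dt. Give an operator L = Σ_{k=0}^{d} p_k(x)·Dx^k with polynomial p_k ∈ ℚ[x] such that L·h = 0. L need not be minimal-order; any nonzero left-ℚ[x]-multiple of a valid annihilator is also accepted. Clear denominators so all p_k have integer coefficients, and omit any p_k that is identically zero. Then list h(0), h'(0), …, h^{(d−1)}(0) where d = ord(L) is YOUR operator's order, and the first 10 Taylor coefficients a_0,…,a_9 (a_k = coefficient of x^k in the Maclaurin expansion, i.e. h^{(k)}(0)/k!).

f: a_k = 0, 9, 0, -27/2, 0, 243/40, 0, -729/560, 0, 729/4480, …
g: a_k = 2, 2, 10, 18, 58, 130, 362, 882, 2330, 5858, …
L₀ := lclm(L_f,L_g); ord L₀ ≤ 2+1.
h=∫₀ˣh₀: take L = L₀·Dx.
L = (-567 - 4806·x - 3321·x^2 - 9936·x^3 - 6480·x^4 - 10368·x^5)·Dx + (171 - 117·x - 441·x^2 + 135·x^3 - 540·x^4 - 3888·x^5 - 5184·x^6)·Dx^2 + (-63 - 534·x - 369·x^2 - 1104·x^3 - 720·x^4 - 1152·x^5)·Dx^3 + (19 - 13·x - 49·x^2 + 15·x^3 - 60·x^4 - 432·x^5 - 576·x^6)·Dx^4  (order 4).
h: a_k = 0, 2, 11/2, 10/3, 9/8, 58/5, 5443/240, 362/7, 493191/4480, 2330/9, …
ICs: h(0) = 0, h′(0) = 2, h′′(0) = 11, h′′′(0) = 20.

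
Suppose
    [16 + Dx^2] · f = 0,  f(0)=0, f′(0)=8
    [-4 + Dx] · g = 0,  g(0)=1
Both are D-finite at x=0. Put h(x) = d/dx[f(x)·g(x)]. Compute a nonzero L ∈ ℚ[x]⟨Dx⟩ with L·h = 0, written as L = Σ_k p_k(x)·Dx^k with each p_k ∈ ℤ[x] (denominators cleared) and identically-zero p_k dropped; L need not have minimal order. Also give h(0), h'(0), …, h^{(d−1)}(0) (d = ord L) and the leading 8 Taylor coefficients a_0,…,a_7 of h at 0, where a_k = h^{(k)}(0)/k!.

L = 32 - 8·Dx + Dx^2  (order 2).
h: a_k = 8, 64, 128, 0, -1024/3, -8192/15, -16384/45, 0, …
ICs: h(0) = 8, h′(0) = 64.

f: a_k = 0, 8, 0, -64/3, 0, 256/15, 0, -2048/315, …
g: a_k = 1, 4, 8, 32/3, 32/3, 128/15, 256/45, 1024/315, …
f·g: L₀ = L_f ⊗_s L_g, ord ≤ 2·1.
h=h₀': d/dx-closure on L₀ ⇒ L.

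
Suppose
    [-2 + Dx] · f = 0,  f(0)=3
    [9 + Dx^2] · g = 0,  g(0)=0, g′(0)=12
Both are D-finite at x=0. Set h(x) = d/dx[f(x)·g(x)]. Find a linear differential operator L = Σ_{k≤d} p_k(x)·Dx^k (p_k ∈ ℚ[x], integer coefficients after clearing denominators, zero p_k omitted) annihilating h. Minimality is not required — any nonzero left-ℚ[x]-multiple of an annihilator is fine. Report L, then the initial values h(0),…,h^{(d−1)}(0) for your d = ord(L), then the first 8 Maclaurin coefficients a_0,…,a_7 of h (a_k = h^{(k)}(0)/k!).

f: a_k = 3, 6, 6, 4, 2, 4/5, 4/15, 8/105, …
g: a_k = 0, 12, 0, -18, 0, 81/10, 0, -243/140, …
Product ⇒ symmetric product L₀, ord ≤ 2.
Differentiate: ansatz ord ≤ ord L₀ ⇒ L.
L = 13 - 4·Dx + Dx^2  (order 2).
h: a_k = 36, 144, 54, -240, -597/2, -414/5, 1483/20, 68, …
ICs: h(0) = 36, h′(0) = 144.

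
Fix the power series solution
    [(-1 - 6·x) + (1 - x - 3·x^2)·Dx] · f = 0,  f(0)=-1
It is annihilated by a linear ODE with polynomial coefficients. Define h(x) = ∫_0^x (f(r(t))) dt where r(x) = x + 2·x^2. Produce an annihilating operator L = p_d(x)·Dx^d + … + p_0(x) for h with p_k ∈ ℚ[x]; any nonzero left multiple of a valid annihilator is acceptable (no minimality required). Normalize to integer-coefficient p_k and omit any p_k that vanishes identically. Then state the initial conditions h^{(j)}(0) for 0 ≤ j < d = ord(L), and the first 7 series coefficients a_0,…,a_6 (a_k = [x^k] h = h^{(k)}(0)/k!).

L = (1 + 10·x + 36·x^2 + 48·x^3)·Dx + (-1 + x + 5·x^2 + 12·x^3 + 12·x^4)·Dx^2  (order 2).
h: a_k = 0, -1, -1/2, -2, -23/4, -77/5, -46, …
ICs: h(0) = 0, h′(0) = -1.

f: a_k = -1, -1, -4, -7, -19, -40, -97, …
h₀=f(r): pull back L_f along r ⇒ L₀.
h=∫h₀ ⇒ L = L₀·Dx.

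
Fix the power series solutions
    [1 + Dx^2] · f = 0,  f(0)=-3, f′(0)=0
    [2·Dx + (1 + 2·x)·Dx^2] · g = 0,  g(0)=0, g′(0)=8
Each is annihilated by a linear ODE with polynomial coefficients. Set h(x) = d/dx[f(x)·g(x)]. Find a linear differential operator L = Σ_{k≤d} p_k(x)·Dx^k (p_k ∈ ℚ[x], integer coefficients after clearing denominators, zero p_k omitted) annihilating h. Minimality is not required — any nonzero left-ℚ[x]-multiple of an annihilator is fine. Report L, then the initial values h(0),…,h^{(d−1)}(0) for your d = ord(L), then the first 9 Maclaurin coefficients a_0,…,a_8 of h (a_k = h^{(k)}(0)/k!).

f: a_k = -3, 0, 3/2, 0, -1/8, 0, 1/240, 0, -1/13440, …
g: a_k = 0, 8, -8, 32/3, -16, 128/5, -128/3, 512/7, -128, …
h₀=f·g: eliminate ⇒ L₀, order ≤ 2·2.
h=h₀': d/dx-closure on L₀ ⇒ L.
L = (-52 - 31·x - 87·x^2 - 96·x^3 - 8·x^4 + 48·x^5 + 16·x^6) + (-33 - 98·x - 80·x^2 + 80·x^4 + 32·x^5)·Dx + (-55 - 46·x - 110·x^2 - 96·x^3 + 32·x^4 + 96·x^5 + 32·x^6)·Dx^2 + (-33 - 98·x - 80·x^2 + 80·x^4 + 32·x^5)·Dx^3 + (-3 - 15·x - 23·x^2 + 40·x^4 + 48·x^5 + 16·x^6)·Dx^4  (order 4).
h: a_k = -24, 48, -60, 144, -309, 630, -12763/10, 38636/15, -2903587/560, …
ICs: h(0) = -24, h′(0) = 48, h′′(0) = -120, h′′′(0) = 864.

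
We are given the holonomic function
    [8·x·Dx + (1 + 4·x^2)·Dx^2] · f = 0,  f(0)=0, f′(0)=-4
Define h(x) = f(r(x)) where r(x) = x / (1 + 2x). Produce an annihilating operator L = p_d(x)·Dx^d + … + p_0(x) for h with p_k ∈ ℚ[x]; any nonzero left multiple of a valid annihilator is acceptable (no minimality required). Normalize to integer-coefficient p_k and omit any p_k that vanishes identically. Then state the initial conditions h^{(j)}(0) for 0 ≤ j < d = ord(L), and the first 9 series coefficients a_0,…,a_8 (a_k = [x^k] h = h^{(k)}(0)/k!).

L = (4 + 16·x)·Dx + (1 + 4·x + 8·x^2)·Dx^2  (order 2).
h: a_k = 0, -4, 8, -32/3, 0, 256/5, -512/3, 2048/7, 0, …
ICs: h(0) = 0, h′(0) = -4.

f: a_k = 0, -4, 0, 16/3, 0, -64/5, 0, 256/7, 0, …
L₀ from L_f via x↦r, Dx↦r'^{-1}Dx.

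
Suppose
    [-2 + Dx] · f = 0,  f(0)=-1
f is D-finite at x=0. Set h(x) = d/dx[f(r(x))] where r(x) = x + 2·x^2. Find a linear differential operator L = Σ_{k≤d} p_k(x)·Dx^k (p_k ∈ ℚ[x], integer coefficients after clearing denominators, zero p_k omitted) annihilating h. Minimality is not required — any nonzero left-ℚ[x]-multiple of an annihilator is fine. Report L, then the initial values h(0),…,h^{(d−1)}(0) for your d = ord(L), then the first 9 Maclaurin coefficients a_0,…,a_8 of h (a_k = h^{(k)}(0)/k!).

L = (6 + 16·x + 32·x^2) + (-1 - 4·x)·Dx  (order 1).
h: a_k = -2, -12, -28, -200/3, -108, -2648/15, -10424/45, -31664/105, -21428/63, …
ICs: h(0) = -2.

f: a_k = -1, -2, -2, -4/3, -2/3, -4/15, -4/45, -8/315, -2/315, …
Substitute x→r, Dx→(1/r')Dx; clear ⇒ L₀.
Differentiate: ansatz ord ≤ ord L₀ ⇒ L.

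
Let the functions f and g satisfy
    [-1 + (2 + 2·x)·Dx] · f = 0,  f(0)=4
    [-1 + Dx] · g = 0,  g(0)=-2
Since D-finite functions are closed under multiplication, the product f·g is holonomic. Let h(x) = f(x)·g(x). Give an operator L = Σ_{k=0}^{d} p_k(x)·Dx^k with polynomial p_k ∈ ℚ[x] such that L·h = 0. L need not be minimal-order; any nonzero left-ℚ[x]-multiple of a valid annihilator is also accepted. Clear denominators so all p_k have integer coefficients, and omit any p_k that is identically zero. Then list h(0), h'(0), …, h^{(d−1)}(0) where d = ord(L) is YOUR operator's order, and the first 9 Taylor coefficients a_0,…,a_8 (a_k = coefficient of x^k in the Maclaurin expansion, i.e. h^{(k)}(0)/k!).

L = (-3 - 2·x) + (2 + 2·x)·Dx  (order 1).
h: a_k = -8, -12, -7, -17/6, -11/16, -107/480, 89/5760, -1123/26880, 39551/1290240, …
ICs: h(0) = -8.

f: a_k = 4, 2, -1/2, 1/4, -5/32, 7/64, -21/256, 33/512, -429/8192, …
g: a_k = -2, -2, -1, -1/3, -1/12, -1/60, -1/360, -1/2520, -1/20160, …
f·g: L₀ = L_f ⊗_s L_g, ord ≤ 1·1.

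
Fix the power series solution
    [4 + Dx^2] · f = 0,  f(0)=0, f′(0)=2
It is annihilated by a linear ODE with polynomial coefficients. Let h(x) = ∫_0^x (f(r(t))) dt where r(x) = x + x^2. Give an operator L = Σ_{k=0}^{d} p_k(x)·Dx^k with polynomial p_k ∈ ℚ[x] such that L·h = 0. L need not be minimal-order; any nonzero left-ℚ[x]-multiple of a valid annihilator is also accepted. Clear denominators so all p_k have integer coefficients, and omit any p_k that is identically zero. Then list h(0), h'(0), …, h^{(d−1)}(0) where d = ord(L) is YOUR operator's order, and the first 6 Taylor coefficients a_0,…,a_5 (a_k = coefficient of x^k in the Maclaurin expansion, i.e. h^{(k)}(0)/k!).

L = (4 + 24·x + 48·x^2 + 32·x^3)·Dx - 2·Dx^2 + (1 + 2·x)·Dx^3  (order 3).
h: a_k = 0, 0, 1, 2/3, -1/3, -4/5, …
ICs: h(0) = 0, h′(0) = 0, h′′(0) = 2.

f: a_k = 0, 2, 0, -4/3, 0, 4/15, …
h₀=f(r): pull back L_f along r ⇒ L₀.
h=∫₀ˣh₀: take L = L₀·Dx.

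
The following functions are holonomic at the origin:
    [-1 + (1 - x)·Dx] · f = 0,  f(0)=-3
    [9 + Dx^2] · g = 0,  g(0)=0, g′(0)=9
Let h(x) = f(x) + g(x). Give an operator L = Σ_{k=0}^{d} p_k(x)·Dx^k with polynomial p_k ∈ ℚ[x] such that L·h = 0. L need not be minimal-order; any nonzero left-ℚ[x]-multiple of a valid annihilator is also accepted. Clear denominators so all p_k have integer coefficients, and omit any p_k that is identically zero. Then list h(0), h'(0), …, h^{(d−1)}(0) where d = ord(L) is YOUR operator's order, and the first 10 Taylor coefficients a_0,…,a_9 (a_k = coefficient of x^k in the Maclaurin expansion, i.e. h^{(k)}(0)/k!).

f: a_k = -3, -3, -3, -3, -3, -3, -3, -3, -3, -3, …
g: a_k = 0, 9, 0, -27/2, 0, 243/40, 0, -729/560, 0, 729/4480, …
L₀ := lclm(L_f,L_g); ord L₀ ≤ 1+2.
L = (135 - 162·x + 81·x^2) + (-99 + 261·x - 243·x^2 + 81·x^3)·Dx + (15 - 18·x + 9·x^2)·Dx^2 + (-11 + 29·x - 27·x^2 + 9·x^3)·Dx^3  (order 3).
h: a_k = -3, 6, -3, -33/2, -3, 123/40, -3, -2409/560, -3, -12711/4480, …
ICs: h(0) = -3, h′(0) = 6, h′′(0) = -6.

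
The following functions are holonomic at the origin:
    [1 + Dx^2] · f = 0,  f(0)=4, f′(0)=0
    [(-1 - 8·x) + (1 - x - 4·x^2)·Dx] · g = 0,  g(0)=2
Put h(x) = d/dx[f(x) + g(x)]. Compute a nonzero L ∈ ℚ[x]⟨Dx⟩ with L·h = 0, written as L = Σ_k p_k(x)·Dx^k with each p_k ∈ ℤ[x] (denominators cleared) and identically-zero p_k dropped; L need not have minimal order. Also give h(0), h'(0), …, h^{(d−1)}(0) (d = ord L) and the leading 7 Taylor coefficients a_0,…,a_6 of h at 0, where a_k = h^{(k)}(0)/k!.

f: a_k = 4, 0, -2, 0, 1/6, 0, -1/180, …
g: a_k = 2, 2, 10, 18, 58, 130, 362, …
Weyl lclm of L_f,L_g ⇒ L₀ (ord ≤ 3).
Derive L from L₀ (diff closure).
L = (706 + 4324·x + 19178·x^2 + 15080·x^3 + 30400·x^4 + 1152·x^5 + 1536·x^6) + (-55 - 431·x + 153·x^2 + 1009·x^3 + 3620·x^4 + 5904·x^5 + 448·x^6 + 512·x^7)·Dx + (706 + 4324·x + 19178·x^2 + 15080·x^3 + 30400·x^4 + 1152·x^5 + 1536·x^6)·Dx^2 + (-55 - 431·x + 153·x^2 + 1009·x^3 + 3620·x^4 + 5904·x^5 + 448·x^6 + 512·x^7)·Dx^3  (order 3).
h: a_k = 2, 16, 54, 698/3, 650, 65159/30, 6174, …
ICs: h(0) = 2, h′(0) = 16, h′′(0) = 108.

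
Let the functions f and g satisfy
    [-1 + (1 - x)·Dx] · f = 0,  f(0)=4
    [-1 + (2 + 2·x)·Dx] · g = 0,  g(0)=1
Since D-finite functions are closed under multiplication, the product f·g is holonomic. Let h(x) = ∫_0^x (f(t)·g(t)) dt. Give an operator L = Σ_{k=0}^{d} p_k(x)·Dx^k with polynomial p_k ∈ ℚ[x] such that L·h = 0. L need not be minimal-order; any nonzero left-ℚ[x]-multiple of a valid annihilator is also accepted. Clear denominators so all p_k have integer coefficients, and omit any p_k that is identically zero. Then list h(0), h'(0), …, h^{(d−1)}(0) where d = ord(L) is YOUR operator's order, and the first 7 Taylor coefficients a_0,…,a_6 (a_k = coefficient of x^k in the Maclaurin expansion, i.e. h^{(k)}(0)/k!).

L = (3 + x)·Dx + (-2 + 2·x^2)·Dx^2  (order 2).
h: a_k = 0, 4, 3, 11/6, 23/16, 179/160, 365/384, …
ICs: h(0) = 0, h′(0) = 4.

f: a_k = 4, 4, 4, 4, 4, 4, 4, …
g: a_k = 1, 1/2, -1/8, 1/16, -5/128, 7/256, -21/1024, …
L₀ := L_f ⊗_s L_g (sym. prod.), ord ≤ 1.
h=∫h₀ ⇒ L = L₀·Dx.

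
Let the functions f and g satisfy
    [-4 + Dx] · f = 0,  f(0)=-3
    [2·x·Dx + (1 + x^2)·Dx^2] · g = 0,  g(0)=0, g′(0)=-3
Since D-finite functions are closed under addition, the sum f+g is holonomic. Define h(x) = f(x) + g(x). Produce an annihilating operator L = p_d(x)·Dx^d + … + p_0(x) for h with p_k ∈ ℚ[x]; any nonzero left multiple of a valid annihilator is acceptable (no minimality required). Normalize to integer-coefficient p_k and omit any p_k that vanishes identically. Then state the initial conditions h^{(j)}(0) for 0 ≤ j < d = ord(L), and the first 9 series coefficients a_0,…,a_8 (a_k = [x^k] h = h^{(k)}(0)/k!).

f: a_k = -3, -12, -24, -32, -32, -128/5, -256/15, -1024/105, -512/105, …
g: a_k = 0, -3, 0, 1, 0, -3/5, 0, 3/7, 0, …
h₀=f+g: left-lcm gives L₀, ord ≤ 3.
L = (4 - 16·x - 12·x^2 - 16·x^3)·Dx + (-9 - 13·x^2 - 8·x^4)·Dx^2 + (2 + x + 4·x^2 + x^3 + 2·x^4)·Dx^3  (order 3).
h: a_k = -3, -15, -24, -31, -32, -131/5, -256/15, -979/105, -512/105, …
ICs: h(0) = -3, h′(0) = -15, h′′(0) = -48.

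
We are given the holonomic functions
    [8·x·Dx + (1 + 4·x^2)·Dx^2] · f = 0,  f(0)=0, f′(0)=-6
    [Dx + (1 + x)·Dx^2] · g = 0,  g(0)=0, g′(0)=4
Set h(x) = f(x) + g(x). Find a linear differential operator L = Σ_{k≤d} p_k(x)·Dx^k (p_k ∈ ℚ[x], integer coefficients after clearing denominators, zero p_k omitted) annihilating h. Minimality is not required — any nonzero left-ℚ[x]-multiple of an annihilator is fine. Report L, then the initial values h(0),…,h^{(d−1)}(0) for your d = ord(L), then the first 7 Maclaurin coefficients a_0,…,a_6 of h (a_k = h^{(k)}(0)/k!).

L = (-8 - 24·x + 96·x^2 + 32·x^3)·Dx + (-10 - 16·x + 72·x^2 + 192·x^3 + 64·x^4)·Dx^2 + (-1 + 7·x + 8·x^2 + 32·x^3 + 48·x^4 + 16·x^5)·Dx^3  (order 3).
h: a_k = 0, -2, -2, 28/3, -1, -92/5, -2/3, …
ICs: h(0) = 0, h′(0) = -2, h′′(0) = -4.

f: a_k = 0, -6, 0, 8, 0, -96/5, 0, …
g: a_k = 0, 4, -2, 4/3, -1, 4/5, -2/3, …
Weyl lclm of L_f,L_g ⇒ L₀ (ord ≤ 4).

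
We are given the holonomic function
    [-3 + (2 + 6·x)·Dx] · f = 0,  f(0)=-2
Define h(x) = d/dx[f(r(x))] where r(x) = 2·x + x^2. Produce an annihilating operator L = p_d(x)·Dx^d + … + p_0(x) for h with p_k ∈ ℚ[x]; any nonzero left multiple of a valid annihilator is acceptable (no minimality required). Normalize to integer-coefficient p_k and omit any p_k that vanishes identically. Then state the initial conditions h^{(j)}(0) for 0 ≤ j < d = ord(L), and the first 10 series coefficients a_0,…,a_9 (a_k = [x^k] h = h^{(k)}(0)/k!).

L = -2 + (-1 - 7·x - 9·x^2 - 3·x^3)·Dx  (order 1).
h: a_k = -6, 12, -54, 252, -1215, 5994, -30051, 152442, -3120849/4, 8042085/2, …
ICs: h(0) = -6.

f: a_k = -2, -3, 9/4, -27/8, 405/64, -1701/128, 15309/512, -72171/1024, 2814669/16384, -14073345/32768, …
h₀=f(r): pull back L_f along r ⇒ L₀.
h₀' ⇒ L via d/dx closure of L₀.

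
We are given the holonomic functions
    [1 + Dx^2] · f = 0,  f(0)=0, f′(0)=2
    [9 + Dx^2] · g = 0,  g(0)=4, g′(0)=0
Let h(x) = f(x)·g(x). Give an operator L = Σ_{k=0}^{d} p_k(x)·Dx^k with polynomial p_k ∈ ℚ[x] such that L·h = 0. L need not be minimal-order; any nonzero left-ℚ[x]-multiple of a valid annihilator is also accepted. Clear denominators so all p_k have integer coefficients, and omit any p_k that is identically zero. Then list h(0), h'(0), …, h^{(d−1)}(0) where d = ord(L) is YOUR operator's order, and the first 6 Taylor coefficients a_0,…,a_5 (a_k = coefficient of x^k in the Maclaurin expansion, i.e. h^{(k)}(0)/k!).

f: a_k = 0, 2, 0, -1/3, 0, 1/60, …
g: a_k = 4, 0, -18, 0, 27/2, 0, …
f·g: L₀ = L_f ⊗_s L_g, ord ≤ 2·2.
L = 64 + 20·Dx^2 + Dx^4  (order 4).
h: a_k = 0, 8, 0, -112/3, 0, 496/15, …
ICs: h(0) = 0, h′(0) = 8, h′′(0) = 0, h′′′(0) = -224.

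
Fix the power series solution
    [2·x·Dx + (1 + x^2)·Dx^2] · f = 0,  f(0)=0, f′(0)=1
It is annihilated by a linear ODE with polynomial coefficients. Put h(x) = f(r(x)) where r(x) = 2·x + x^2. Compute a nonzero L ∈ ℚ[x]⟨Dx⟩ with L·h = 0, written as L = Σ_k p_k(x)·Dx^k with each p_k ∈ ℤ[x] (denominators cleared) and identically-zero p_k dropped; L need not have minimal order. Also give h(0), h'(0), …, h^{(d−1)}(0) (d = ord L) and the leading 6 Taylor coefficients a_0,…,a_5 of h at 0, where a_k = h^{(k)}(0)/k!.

f: a_k = 0, 1, 0, -1/3, 0, 1/5, …
Substitute x→r, Dx→(1/r')Dx; clear ⇒ L₀.
L = (-1 + 8·x + 16·x^2 + 12·x^3 + 3·x^4)·Dx + (1 + x + 4·x^2 + 8·x^3 + 5·x^4 + x^5)·Dx^2  (order 2).
h: a_k = 0, 2, 1, -8/3, -4, 22/5, …
ICs: h(0) = 0, h′(0) = 2.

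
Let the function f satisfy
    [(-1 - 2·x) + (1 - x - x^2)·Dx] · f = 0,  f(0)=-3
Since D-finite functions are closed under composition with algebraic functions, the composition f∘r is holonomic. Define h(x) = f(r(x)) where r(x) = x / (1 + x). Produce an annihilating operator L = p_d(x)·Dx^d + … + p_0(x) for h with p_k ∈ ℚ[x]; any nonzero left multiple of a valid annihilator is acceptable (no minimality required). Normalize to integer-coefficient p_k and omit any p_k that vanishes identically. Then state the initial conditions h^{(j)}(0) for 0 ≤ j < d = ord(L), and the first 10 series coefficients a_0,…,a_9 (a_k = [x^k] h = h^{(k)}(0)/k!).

L = (1 + 3·x) + (-1 - 2·x + x^3)·Dx  (order 1).
h: a_k = -3, -3, -3, 0, -3, 3, -6, 9, -15, 24, …
ICs: h(0) = -3.

f: a_k = -3, -3, -6, -9, -15, -24, -39, -63, -102, -165, …
f∘r: x↦r, Dx↦Dx/r' in L_f ⇒ L₀.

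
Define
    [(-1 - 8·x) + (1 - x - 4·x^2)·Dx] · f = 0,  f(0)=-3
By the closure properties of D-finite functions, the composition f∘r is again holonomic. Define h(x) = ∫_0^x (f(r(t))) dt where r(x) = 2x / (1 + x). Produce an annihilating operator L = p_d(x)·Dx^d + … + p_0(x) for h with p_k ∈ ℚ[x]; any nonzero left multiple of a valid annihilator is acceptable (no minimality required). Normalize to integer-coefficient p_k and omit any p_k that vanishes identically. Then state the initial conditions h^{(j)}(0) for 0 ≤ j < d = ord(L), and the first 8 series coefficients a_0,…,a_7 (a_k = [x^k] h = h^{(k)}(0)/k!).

f: a_k = -3, -3, -15, -27, -87, -195, -543, -1323, …
Change of var in L_f (x↦r) gives L₀.
Integrate: L := L₀·Dx.
L = (2 + 34·x)·Dx + (-1 - x + 17·x^2 + 17·x^3)·Dx^2  (order 2).
h: a_k = 0, -3, -3, -18, -51/2, -918/5, -289, -15606/7, …
ICs: h(0) = 0, h′(0) = -3.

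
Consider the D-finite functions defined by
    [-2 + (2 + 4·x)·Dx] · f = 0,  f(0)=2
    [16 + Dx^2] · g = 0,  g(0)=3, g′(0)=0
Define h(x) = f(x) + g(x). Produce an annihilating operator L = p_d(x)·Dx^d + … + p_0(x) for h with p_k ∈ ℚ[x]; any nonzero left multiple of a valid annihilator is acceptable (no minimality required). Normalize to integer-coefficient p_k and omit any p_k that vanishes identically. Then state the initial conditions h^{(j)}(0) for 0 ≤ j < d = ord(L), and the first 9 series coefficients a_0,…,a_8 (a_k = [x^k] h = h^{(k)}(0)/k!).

f: a_k = 2, 2, -1, 1, -5/4, 7/4, -21/8, 33/8, -429/64, …
g: a_k = 3, 0, -24, 0, 32, 0, -256/15, 0, 512/105, …
Sum ⇒ L₀ = lclm(L_f,L_g) in ℚ(x)⟨Dx⟩.
L = (-304 - 1024·x - 1024·x^2) + (240 + 1504·x + 3072·x^2 + 2048·x^3)·Dx + (-19 - 64·x - 64·x^2)·Dx^2 + (15 + 94·x + 192·x^2 + 128·x^3)·Dx^3  (order 3).
h: a_k = 5, 2, -25, 1, 123/4, 7/4, -2363/120, 33/8, -12277/6720, …
ICs: h(0) = 5, h′(0) = 2, h′′(0) = -50.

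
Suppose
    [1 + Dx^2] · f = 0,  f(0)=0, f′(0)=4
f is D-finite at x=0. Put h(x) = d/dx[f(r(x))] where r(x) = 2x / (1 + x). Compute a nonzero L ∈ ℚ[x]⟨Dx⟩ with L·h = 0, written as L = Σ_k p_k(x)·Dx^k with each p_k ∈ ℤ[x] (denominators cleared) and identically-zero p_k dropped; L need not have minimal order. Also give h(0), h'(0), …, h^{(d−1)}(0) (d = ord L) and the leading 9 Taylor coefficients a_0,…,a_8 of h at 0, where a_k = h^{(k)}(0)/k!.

L = (10 + 12·x + 6·x^2) + (6 + 18·x + 18·x^2 + 6·x^3)·Dx + (1 + 4·x + 6·x^2 + 4·x^3 + x^4)·Dx^2  (order 2).
h: a_k = 8, -16, 8, 32, -344/3, 240, -17672/45, 24256/45, -197048/315, …
ICs: h(0) = 8, h′(0) = -16.

f: a_k = 0, 4, 0, -2/3, 0, 1/30, 0, -1/1260, 0, …
h₀=f(r): pull back L_f along r ⇒ L₀.
h₀' ⇒ L via d/dx closure of L₀.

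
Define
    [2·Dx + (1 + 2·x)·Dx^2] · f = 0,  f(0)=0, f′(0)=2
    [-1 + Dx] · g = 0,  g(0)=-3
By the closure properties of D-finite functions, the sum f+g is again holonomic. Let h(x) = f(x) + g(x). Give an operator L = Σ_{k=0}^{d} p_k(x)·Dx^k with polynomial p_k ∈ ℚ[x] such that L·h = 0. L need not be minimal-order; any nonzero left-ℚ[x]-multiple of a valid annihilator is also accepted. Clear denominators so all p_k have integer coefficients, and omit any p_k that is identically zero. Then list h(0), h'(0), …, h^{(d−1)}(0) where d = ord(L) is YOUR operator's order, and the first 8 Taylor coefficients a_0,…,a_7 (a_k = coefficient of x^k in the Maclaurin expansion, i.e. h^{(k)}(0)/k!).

f: a_k = 0, 2, -2, 8/3, -4, 32/5, -32/3, 128/7, …
g: a_k = -3, -3, -3/2, -1/2, -1/8, -1/40, -1/240, -1/1680, …
h₀=f+g: left-lcm gives L₀, ord ≤ 3.
L = (-10 - 4·x)·Dx + (7 - 4·x - 4·x^2)·Dx^2 + (3 + 8·x + 4·x^2)·Dx^3  (order 3).
h: a_k = -3, -1, -7/2, 13/6, -33/8, 51/8, -2561/240, 30719/1680, …
ICs: h(0) = -3, h′(0) = -1, h′′(0) = -7.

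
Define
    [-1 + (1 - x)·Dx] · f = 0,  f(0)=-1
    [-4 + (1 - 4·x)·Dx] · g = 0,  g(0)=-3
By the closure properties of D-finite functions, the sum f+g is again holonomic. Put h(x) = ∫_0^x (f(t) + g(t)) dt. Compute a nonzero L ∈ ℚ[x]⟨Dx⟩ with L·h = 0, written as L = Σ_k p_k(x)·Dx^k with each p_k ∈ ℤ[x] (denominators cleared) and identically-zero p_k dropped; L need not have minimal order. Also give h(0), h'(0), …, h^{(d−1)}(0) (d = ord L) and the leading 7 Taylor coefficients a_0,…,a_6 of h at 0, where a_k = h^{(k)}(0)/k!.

f: a_k = -1, -1, -1, -1, -1, -1, -1, …
g: a_k = -3, -12, -48, -192, -768, -3072, -12288, …
Weyl lclm of L_f,L_g ⇒ L₀ (ord ≤ 2).
∫: right-multiply L₀ by Dx.
L = -8·Dx + (10 - 16·x)·Dx^2 + (-1 + 5·x - 4·x^2)·Dx^3  (order 3).
h: a_k = 0, -4, -13/2, -49/3, -193/4, -769/5, -3073/6, …
ICs: h(0) = 0, h′(0) = -4, h′′(0) = -13.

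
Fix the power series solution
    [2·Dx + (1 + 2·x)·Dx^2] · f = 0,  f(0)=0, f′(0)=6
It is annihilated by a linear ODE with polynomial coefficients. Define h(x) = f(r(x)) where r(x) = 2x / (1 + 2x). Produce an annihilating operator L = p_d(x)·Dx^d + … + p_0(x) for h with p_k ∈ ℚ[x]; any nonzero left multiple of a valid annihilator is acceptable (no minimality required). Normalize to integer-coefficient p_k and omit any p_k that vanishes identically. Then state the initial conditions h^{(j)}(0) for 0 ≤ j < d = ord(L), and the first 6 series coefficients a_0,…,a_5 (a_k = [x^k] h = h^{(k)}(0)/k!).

f: a_k = 0, 6, -6, 8, -12, 96/5, …
h₀=f(r): pull back L_f along r ⇒ L₀.
L = (8 + 24·x)·Dx + (1 + 8·x + 12·x^2)·Dx^2  (order 2).
h: a_k = 0, 12, -48, 208, -960, 23232/5, …
ICs: h(0) = 0, h′(0) = 12.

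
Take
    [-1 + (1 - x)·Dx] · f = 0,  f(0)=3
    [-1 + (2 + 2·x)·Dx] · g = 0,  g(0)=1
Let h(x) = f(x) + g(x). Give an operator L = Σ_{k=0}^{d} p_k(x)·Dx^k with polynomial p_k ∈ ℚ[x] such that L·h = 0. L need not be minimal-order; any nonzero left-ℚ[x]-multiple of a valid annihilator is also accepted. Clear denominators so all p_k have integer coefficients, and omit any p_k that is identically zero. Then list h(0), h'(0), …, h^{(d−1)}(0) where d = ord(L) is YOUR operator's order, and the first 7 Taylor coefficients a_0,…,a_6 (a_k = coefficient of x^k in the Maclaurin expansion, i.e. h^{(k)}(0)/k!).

L = (-5 - 3·x) + (9 + 14·x + 9·x^2)·Dx + (-2 - 6·x + 2·x^2 + 6·x^3)·Dx^2  (order 2).
h: a_k = 4, 7/2, 23/8, 49/16, 379/128, 775/256, 3051/1024, …
ICs: h(0) = 4, h′(0) = 7/2.

f: a_k = 3, 3, 3, 3, 3, 3, 3, …
g: a_k = 1, 1/2, -1/8, 1/16, -5/128, 7/256, -21/1024, …
Sum ⇒ L₀ = lclm(L_f,L_g) in ℚ(x)⟨Dx⟩.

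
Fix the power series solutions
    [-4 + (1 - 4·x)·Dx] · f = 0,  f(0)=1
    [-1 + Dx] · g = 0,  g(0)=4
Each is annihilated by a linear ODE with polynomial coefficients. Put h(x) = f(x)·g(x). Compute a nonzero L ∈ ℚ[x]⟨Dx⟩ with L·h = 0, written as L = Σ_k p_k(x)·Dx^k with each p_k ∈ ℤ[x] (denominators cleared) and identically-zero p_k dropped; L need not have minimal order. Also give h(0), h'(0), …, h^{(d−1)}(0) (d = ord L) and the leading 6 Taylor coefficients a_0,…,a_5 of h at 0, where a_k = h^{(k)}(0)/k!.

L = (5 - 4·x) + (-1 + 4·x)·Dx  (order 1).
h: a_k = 4, 20, 82, 986/3, 7889/6, 157781/30, …
ICs: h(0) = 4.

f: a_k = 1, 4, 16, 64, 256, 1024, …
g: a_k = 4, 4, 2, 2/3, 1/6, 1/30, …
h₀=f·g: eliminate ⇒ L₀, order ≤ 1·1.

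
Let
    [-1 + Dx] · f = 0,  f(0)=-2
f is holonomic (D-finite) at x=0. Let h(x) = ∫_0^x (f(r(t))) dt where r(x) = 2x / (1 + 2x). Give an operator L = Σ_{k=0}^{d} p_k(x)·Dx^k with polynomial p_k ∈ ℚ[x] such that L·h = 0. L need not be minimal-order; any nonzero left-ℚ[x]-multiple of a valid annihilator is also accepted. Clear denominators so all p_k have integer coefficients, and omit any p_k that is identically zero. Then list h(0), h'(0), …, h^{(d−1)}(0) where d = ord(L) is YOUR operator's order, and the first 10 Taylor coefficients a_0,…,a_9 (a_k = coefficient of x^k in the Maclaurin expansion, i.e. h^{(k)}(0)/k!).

L = -2·Dx + (1 + 4·x + 4·x^2)·Dx^2  (order 2).
h: a_k = 0, -2, -2, 4/3, -2/3, -4/15, 76/45, -1208/315, 2182/315, -31364/2835, …
ICs: h(0) = 0, h′(0) = -2.

f: a_k = -2, -2, -1, -1/3, -1/12, -1/60, -1/360, -1/2520, -1/20160, -1/181440, …
L₀ from L_f via x↦r, Dx↦r'^{-1}Dx.
h=∫h₀ ⇒ L = L₀·Dx.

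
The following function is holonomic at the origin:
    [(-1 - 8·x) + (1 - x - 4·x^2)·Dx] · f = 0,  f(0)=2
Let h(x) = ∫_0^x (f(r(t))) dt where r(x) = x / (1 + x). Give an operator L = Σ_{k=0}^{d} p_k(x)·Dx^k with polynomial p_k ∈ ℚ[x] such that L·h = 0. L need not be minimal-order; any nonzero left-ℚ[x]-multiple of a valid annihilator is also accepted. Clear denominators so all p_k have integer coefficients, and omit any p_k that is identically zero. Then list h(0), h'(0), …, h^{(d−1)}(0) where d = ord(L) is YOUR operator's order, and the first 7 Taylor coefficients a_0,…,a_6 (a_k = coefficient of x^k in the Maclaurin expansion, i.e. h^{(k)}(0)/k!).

L = (1 + 9·x)·Dx + (-1 - 2·x + 3·x^2 + 4·x^3)·Dx^2  (order 2).
h: a_k = 0, 2, 1, 8/3, 0, 32/5, -16/3, …
ICs: h(0) = 0, h′(0) = 2.

f: a_k = 2, 2, 10, 18, 58, 130, 362, …
f∘r: x↦r, Dx↦Dx/r' in L_f ⇒ L₀.
Integrate: L := L₀·Dx.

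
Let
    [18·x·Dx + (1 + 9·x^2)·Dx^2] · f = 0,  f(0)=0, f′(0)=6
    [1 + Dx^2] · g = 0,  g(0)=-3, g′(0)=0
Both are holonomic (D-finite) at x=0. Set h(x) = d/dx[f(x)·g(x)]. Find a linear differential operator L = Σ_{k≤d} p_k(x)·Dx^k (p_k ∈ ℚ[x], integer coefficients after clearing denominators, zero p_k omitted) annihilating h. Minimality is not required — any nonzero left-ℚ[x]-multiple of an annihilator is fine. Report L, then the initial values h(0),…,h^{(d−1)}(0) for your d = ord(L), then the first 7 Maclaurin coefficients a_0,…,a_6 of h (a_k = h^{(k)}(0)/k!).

L = (38998 + 738774·x^2 + 15162957·x^4 + 3032640·x^6 - 78732·x^8 - 1771470·x^10 + 531441·x^12) + (20772·x + 1033884·x^3 + 7902360·x^5 + 2624400·x^7 + 1180980·x^9 + 2125764·x^11)·Dx + (39368 + 755028·x^2 + 15369750·x^4 + 3887028·x^6 + 314928·x^8 - 1417176·x^10 + 1062882·x^12)·Dx^2 + (20772·x + 1033884·x^3 + 7902360·x^5 + 2624400·x^7 + 1180980·x^9 + 2125764·x^11)·Dx^3 + (370 + 16254·x^2 + 206793·x^4 + 854388·x^6 + 393660·x^8 + 354294·x^10 + 531441·x^12)·Dx^4  (order 4).
h: a_k = -18, 0, 189, 0, -6387/4, 0, 566341/40, …
ICs: h(0) = -18, h′(0) = 0, h′′(0) = 378, h′′′(0) = 0.

f: a_k = 0, 6, 0, -18, 0, 486/5, 0, …
g: a_k = -3, 0, 3/2, 0, -1/8, 0, 1/240, …
Sym-product of L_f,L_g gives L₀ (≤ ord 4).
Differentiate: ansatz ord ≤ ord L₀ ⇒ L.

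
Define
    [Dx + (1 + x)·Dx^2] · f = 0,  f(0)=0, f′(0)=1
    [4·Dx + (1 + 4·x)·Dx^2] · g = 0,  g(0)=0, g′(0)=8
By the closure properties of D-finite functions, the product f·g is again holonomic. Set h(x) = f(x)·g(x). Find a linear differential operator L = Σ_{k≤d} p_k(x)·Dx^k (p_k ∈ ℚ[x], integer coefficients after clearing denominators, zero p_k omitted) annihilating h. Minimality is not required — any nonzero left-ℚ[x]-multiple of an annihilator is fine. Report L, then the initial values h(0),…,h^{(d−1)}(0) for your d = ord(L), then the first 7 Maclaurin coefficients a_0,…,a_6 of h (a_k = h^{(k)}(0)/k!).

f: a_k = 0, 1, -1/2, 1/3, -1/4, 1/5, -1/6, …
g: a_k = 0, 8, -16, 128/3, -128, 2048/5, -4096/3, …
L₀ := L_f ⊗_s L_g (sym. prod.), ord ≤ 4.
L = (136 + 320·x + 256·x^2)·Dx + (290 + 1464·x + 2400·x^2 + 1280·x^3)·Dx^2 + (92 + 740·x + 1992·x^2 + 2240·x^3 + 896·x^4)·Dx^3 + (5 + 58·x + 245·x^2 + 464·x^3 + 400·x^4 + 128·x^5)·Dx^4  (order 4).
h: a_k = 0, 0, 8, -20, 160/3, -470/3, 22204/45, …
ICs: h(0) = 0, h′(0) = 0, h′′(0) = 16, h′′′(0) = -120.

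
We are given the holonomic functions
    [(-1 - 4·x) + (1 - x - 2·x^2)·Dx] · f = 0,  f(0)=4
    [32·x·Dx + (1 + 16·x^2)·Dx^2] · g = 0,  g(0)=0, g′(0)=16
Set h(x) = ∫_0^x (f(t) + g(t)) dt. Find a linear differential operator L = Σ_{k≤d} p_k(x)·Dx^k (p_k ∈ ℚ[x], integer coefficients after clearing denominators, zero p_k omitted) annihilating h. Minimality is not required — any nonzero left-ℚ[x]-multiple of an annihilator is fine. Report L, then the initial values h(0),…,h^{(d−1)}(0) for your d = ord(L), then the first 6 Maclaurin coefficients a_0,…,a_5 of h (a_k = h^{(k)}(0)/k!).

L = (-96 + 384·x + 6912·x^2 + 15360·x^3 + 40704·x^4 + 12288·x^6)·Dx^2 + (31 + 104·x - 392·x^2 + 736·x^3 + 14912·x^4 + 27904·x^5 + 3072·x^6 + 12288·x^7)·Dx^3 + (-3 - 19·x - 128·x^2 - 152·x^3 - 1128·x^4 + 2496·x^5 + 2560·x^6 + 1024·x^7 + 2048·x^8)·Dx^4  (order 4).
h: a_k = 0, 4, 10, 4, -49/3, 44/5, …
ICs: h(0) = 0, h′(0) = 4, h′′(0) = 20, h′′′(0) = 24.

f: a_k = 4, 4, 12, 20, 44, 84, …
g: a_k = 0, 16, 0, -256/3, 0, 4096/5, …
Weyl lclm of L_f,L_g ⇒ L₀ (ord ≤ 3).
Integrate: L := L₀·Dx.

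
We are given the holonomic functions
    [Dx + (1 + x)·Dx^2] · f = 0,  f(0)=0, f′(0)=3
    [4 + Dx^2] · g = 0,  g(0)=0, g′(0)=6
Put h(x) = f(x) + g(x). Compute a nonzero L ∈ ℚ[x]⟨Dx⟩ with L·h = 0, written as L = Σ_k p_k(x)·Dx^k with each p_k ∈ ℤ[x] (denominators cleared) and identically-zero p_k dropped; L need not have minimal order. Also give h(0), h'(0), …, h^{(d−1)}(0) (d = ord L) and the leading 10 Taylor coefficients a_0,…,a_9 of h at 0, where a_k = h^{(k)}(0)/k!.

L = (20 + 16·x + 8·x^2)·Dx + (12 + 28·x + 24·x^2 + 8·x^3)·Dx^2 + (5 + 4·x + 2·x^2)·Dx^3 + (3 + 7·x + 6·x^2 + 2·x^3)·Dx^4  (order 4).
h: a_k = 0, 9, -3/2, -3, -3/4, 7/5, -1/2, 37/105, -3/8, 319/945, …
ICs: h(0) = 0, h′(0) = 9, h′′(0) = -3, h′′′(0) = -18.

f: a_k = 0, 3, -3/2, 1, -3/4, 3/5, -1/2, 3/7, -3/8, 1/3, …
g: a_k = 0, 6, 0, -4, 0, 4/5, 0, -8/105, 0, 4/945, …
Weyl lclm of L_f,L_g ⇒ L₀ (ord ≤ 4).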